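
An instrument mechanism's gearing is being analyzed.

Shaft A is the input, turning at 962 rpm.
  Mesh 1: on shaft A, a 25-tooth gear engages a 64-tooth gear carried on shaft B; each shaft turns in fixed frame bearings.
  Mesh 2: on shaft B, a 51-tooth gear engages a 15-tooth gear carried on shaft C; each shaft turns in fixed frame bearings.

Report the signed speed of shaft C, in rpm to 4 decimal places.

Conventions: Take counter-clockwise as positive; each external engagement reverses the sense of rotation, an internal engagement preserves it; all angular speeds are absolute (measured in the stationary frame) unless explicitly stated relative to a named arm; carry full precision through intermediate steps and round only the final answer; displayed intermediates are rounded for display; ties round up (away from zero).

+1277.6563 rpm

class = fixed-axis compound train [2 meshes; 2 ratios multiply, 2 sense flips]
mesh 1 [25T→64T]: ω = 962.0000×25/64 = 375.7813 rpm, sense flips to −
mesh 2 [51T→15T]: ω = 375.7813×51/15 = 1277.6563 rpm, sense flips to +
signed output speed = +1277.6563 rpm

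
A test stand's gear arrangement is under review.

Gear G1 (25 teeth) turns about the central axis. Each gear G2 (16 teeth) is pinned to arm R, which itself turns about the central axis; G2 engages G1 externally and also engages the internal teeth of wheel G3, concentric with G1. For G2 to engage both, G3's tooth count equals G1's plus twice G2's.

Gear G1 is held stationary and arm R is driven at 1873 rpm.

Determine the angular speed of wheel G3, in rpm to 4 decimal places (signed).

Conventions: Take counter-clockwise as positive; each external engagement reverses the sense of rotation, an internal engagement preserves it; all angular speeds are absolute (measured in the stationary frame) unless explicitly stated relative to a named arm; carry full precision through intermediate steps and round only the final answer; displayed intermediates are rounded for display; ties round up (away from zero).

planetary set (25T centre, 16T on arm, 57T internal) — Willis relation
normalise by the input: solve with ω_arm = 1, then scale by 1873 rpm
ring teeth: 25 + 2·16 = 57
25(ω_sun−ω_arm) = −57(ω_ring−ω_arm),  ω_sun = 0, ω_arm = 1
ω_ring = 1 − (25/57)(0−1) = 82/57
scale: ω_ring = 82/57 × 1873 rpm = +2694.4912 rpm

+2694.4912 rpm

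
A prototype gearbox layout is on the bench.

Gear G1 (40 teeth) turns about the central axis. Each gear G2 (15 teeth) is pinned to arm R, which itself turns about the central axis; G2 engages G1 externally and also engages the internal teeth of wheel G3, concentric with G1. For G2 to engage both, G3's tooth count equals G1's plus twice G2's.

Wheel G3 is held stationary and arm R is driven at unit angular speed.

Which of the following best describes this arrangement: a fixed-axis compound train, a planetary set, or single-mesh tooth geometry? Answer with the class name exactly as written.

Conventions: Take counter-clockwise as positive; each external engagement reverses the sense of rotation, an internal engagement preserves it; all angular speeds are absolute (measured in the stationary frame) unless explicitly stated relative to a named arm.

topology: planetary set — G1 40T / G2 15T / G3 70T, arm = carrier (Willis)
classification: planetary set

planetary set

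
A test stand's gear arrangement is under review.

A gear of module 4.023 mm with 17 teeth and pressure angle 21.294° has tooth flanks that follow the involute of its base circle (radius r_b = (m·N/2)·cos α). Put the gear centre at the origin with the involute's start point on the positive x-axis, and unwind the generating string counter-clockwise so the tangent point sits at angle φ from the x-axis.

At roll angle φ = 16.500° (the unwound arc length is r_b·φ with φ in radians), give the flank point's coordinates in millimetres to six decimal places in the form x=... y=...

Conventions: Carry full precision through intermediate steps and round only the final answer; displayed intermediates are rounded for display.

topology: single-mesh involute geometry — m = 4.023, N = 17
pitch radius r_p = m·N/2 = 4.023·17/2 = 34.195500
base radius r_b = r_p·cos α = 34.195500·cos 21.294° = 31.860948
roll angle φ = 16.500° = 0.28797933 rad
x = r_b·(cos φ + φ·sin φ) = 33.154830
y = r_b·(sin φ − φ·cos φ) = 0.251545

x=33.154830 y=0.251545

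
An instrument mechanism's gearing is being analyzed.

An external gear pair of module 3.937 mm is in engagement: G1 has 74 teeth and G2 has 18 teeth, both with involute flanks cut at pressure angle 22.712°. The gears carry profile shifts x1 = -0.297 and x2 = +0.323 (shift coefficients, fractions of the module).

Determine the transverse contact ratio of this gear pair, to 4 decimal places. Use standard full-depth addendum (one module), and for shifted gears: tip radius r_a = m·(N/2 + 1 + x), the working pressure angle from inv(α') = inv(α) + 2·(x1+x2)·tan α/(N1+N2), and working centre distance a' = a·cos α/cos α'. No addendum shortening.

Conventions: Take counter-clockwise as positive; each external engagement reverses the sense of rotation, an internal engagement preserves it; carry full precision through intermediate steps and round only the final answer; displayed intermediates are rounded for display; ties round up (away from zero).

1.4928

recognized (one external pair, fixed centres): single-mesh tooth geometry, m = 3.937, N1 = 74, N2 = 18
base radii: r_b1 = 134.373424, r_b2 = 32.685428
tip radii: r_a1 = 148.436711, r_a2 = 40.641651
inv(α') = inv(22.712°) + 2·(-0.297+0.323)·tan α/(74+18) = 0.02239257  ⇒  α' = 22.78908°
a' = a·cos α / cos α' = 181.1020·cos 22.712°/cos 22.78908° = 181.204198
action lengths: √(r_a1²−r_b1²) = 63.065363, √(r_a2²−r_b2²) = 24.153812
base pitch p_b = π·m·cos α = 11.409367
CR = (63.065363 + 24.153812 − 181.204198·sin 22.78908°)/11.409367 = 1.492770
contact ratio ≈ 1.4928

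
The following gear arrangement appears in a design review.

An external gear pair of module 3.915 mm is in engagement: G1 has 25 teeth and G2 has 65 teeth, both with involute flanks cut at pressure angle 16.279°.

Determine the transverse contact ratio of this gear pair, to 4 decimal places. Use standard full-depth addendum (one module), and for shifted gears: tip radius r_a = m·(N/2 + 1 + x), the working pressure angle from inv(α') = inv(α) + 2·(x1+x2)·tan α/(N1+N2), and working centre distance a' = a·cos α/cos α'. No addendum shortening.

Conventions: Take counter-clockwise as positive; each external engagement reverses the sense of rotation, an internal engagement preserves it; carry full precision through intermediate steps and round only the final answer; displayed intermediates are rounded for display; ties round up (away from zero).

1.9164

topology: single-mesh involute geometry — m = 3.915, 25T/65T pair
base radii: r_b1 = 46.975503, r_b2 = 122.136307
tip radii: r_a1 = 52.852500, r_a2 = 131.152500
no profile shift: α' = α, a' = a
action lengths: √(r_a1²−r_b1²) = 24.221662, √(r_a2²−r_b2²) = 47.788083
base pitch p_b = π·m·cos α = 11.806231
CR = (24.221662 + 47.788083 − 176.175000·sin 16.27900°)/11.806231 = 1.916384
contact ratio ≈ 1.9164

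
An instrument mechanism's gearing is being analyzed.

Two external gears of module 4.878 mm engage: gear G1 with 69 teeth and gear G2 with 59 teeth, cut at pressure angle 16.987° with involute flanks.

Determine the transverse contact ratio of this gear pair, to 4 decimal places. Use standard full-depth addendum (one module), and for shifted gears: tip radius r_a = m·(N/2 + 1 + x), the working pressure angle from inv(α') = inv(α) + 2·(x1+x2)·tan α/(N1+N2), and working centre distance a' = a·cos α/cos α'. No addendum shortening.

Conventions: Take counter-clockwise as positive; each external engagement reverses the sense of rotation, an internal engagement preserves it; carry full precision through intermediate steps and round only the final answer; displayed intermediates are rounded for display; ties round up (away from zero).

1.9934

single-mesh involute tooth geometry (69T engaging 59T at module 4.878)
base radii: r_b1 = 160.948643, r_b2 = 137.622753
tip radii: r_a1 = 173.169000, r_a2 = 148.779000
no profile shift: α' = α, a' = a
action lengths: √(r_a1²−r_b1²) = 63.898644, √(r_a2²−r_b2²) = 56.525823
base pitch p_b = π·m·cos α = 14.656089
CR = (63.898644 + 56.525823 − 312.192000·sin 16.98700°)/14.656089 = 1.993445
contact ratio ≈ 1.9934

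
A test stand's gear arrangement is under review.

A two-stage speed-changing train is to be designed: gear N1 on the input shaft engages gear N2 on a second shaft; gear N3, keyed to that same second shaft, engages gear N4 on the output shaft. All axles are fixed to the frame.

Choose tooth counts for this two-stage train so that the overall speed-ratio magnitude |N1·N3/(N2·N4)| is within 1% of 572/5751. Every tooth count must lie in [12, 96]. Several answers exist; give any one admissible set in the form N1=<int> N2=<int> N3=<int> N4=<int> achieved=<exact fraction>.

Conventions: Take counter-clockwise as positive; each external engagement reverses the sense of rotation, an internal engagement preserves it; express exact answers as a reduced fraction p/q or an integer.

topology: fixed-axis compound train — 2 stages, target 572/5751
target = 572/5751 in lowest terms: an exact hit needs N1·N3 = k·572 and N2·N4 = k·5751 for one integer k, every count in [12, 96]; additionally prefer no 1:1 stage (N1 ≠ N2, N3 ≠ N4)
k = 1: N1·N3 = 572 = 13·44, N2·N4 = 5751 = 71·81
achieved = 13·44/(71·81) = 572/5751; |achieved − target| = 0 ≤ 143/143775 ✓

N1=13 N2=71 N3=44 N4=81 achieved=572/5751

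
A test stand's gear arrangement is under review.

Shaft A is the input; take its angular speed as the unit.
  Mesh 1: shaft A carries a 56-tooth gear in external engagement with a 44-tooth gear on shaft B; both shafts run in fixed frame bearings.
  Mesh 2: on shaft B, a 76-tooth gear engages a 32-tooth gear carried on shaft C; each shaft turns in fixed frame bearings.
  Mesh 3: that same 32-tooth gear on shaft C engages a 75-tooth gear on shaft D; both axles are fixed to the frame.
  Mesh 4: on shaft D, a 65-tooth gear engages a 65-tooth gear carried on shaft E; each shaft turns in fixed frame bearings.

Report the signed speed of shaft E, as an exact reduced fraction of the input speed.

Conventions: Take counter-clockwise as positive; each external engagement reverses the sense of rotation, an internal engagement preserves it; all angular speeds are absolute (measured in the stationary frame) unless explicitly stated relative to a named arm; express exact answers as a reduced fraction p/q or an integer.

4-mesh fixed-axis compound train (all bearings frame-fixed)
mesh 1 [56T→44T]: |ω|/ω_in = 1×56/44 = 14/11, sense flips to −
mesh 2 [76T→32T]: |ω|/ω_in = (14/11)×76/32 = 133/44, sense flips to +
mesh 3 [32T→75T]: |ω|/ω_in = (133/44)×32/75 = 1064/825, sense flips to −
mesh 4 [65T→65T]: |ω|/ω_in = (1064/825)×65/65 = 1064/825, sense flips to +
signed output speed (× input speed) = 1064/825

1064/825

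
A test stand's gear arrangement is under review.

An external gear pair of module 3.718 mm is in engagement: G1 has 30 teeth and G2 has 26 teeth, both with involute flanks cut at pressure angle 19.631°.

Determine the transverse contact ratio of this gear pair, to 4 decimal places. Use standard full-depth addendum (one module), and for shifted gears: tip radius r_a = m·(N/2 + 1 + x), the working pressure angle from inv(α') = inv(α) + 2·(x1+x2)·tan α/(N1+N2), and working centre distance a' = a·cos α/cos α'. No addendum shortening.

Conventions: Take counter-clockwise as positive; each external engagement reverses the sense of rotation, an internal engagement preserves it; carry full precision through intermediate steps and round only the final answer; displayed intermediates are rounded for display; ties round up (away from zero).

recognized (one external pair, fixed centres): single-mesh tooth geometry, m = 3.718, N1 = 30, N2 = 26
base radii: r_b1 = 52.528414, r_b2 = 45.524626
tip radii: r_a1 = 59.488000, r_a2 = 52.052000
no profile shift: α' = α, a' = a
action lengths: √(r_a1²−r_b1²) = 27.921100, √(r_a2²−r_b2²) = 25.237257
base pitch p_b = π·m·cos α = 11.001525
CR = (27.921100 + 25.237257 − 104.104000·sin 19.63100°)/11.001525 = 1.652812
contact ratio ≈ 1.6528

1.6528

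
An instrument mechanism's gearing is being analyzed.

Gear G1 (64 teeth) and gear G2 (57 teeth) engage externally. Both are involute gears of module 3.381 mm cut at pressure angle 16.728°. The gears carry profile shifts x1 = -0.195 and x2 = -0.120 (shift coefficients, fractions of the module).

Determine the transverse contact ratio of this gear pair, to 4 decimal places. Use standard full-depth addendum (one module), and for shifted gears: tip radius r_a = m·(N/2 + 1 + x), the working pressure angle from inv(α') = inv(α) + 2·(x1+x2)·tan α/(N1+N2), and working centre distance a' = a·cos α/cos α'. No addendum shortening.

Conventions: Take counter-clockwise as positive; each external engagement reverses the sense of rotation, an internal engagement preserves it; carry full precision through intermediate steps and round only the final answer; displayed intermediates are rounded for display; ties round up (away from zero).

2.1036

topology: single-mesh involute geometry — m = 3.381, 64T/57T pair
base radii: r_b1 = 103.613525, r_b2 = 92.280796
tip radii: r_a1 = 110.913705, r_a2 = 99.333780
inv(α') = inv(16.728°) + 2·(-0.195-0.120)·tan α/(64+57) = 0.00702363  ⇒  α' = 15.66583°
a' = a·cos α / cos α' = 204.5505·cos 16.728°/cos 15.66583° = 203.451966
action lengths: √(r_a1²−r_b1²) = 39.573821, √(r_a2²−r_b2²) = 36.762134
base pitch p_b = π·m·cos α = 10.172234
CR = (39.573821 + 36.762134 − 203.451966·sin 15.66583°)/10.172234 = 2.103625
contact ratio ≈ 2.1036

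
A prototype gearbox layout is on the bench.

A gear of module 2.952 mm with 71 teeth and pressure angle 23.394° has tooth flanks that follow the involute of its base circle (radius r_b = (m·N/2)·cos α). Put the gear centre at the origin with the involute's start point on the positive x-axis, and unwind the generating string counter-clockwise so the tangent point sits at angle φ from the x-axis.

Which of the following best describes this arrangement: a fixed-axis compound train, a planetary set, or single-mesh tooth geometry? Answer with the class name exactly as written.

class = single-mesh tooth geometry [base-circle involute, m = 2.952, 71T]
classification: single-mesh tooth geometry

single-mesh tooth geometry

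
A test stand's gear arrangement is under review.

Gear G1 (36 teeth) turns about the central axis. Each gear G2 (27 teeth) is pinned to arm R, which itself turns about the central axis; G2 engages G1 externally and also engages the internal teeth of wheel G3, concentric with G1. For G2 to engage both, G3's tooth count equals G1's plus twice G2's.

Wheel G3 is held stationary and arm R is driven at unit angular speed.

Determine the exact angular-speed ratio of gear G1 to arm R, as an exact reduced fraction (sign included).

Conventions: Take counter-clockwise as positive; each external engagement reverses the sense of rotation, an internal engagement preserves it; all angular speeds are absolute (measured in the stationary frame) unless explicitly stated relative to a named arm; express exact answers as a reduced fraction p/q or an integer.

7/2

topology: planetary set — G1 36T / G2 27T / G3 90T, arm = carrier (Willis)
ring teeth: 36 + 2·27 = 90
36(ω_sun−ω_arm) = −90(ω_ring−ω_arm),  ω_ring = 0, ω_arm = 1
ω_sun = 1 − (90/36)(0−1) = 7/2
ω_out/ω_in = 7/2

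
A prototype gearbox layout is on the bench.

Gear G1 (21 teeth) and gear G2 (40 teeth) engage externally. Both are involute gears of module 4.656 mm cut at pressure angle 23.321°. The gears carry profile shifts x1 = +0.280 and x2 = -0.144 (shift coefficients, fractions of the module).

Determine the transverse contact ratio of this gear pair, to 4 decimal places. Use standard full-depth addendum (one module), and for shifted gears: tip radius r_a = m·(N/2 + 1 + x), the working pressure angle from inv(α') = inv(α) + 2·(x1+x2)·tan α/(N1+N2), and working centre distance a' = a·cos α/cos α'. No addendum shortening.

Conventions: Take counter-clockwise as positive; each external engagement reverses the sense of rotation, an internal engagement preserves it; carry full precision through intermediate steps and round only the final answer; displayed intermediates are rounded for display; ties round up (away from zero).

1.4696

recognized (one external pair, fixed centres): single-mesh tooth geometry, m = 4.656, N1 = 21, N2 = 40
base radii: r_b1 = 44.893916, r_b2 = 85.512221
tip radii: r_a1 = 54.847680, r_a2 = 97.105536
inv(α') = inv(23.321°) + 2·(+0.280-0.144)·tan α/(21+40) = 0.02599667  ⇒  α' = 23.89748°
a' = a·cos α / cos α' = 142.0080·cos 23.321°/cos 23.89748° = 142.633884
action lengths: √(r_a1²−r_b1²) = 31.508797, √(r_a2²−r_b2²) = 46.012446
base pitch p_b = π·m·cos α = 13.432228
CR = (31.508797 + 46.012446 − 142.633884·sin 23.89748°)/13.432228 = 1.469605
contact ratio ≈ 1.4696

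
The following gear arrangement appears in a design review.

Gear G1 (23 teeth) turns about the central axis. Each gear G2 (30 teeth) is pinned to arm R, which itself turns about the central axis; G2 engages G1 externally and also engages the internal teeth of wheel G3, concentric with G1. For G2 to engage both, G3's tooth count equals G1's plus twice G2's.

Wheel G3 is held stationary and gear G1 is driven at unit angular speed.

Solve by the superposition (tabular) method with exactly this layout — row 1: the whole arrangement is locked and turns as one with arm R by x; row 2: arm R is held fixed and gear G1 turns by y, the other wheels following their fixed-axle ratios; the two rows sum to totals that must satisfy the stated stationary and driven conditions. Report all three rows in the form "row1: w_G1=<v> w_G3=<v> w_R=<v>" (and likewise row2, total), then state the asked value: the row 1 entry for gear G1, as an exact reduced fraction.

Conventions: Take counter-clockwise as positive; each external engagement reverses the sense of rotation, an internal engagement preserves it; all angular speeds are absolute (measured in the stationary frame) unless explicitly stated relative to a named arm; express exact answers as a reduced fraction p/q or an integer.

recognized (axles ride arm R): planetary set, 23/30/83 teeth
superposition row 1 [locked train]: every member turns x
row 2 (arm held, sun turns y): ω_ring = −(23/83)·y, ω_arm = 0
boundary: total ω_ring = x − (23/83)·y = 0 and total ω_sun = x + y = 1  ⇒  y = 83/106, x = 23/106
row 2 ring = −(23/83)·83/106 = -23/106
totals (row 1 + row 2): sun 23/106 + 83/106 = 1, ring 23/106 + (-23/106) = 0, arm 23/106 + 0 = 23/106
asked cell (row1, sun) = 23/106

row1: w_G1=23/106 w_G3=23/106 w_R=23/106
row2: w_G1=83/106 w_G3=-23/106 w_R=0
total: w_G1=1 w_G3=0 w_R=23/106
asked value: 23/106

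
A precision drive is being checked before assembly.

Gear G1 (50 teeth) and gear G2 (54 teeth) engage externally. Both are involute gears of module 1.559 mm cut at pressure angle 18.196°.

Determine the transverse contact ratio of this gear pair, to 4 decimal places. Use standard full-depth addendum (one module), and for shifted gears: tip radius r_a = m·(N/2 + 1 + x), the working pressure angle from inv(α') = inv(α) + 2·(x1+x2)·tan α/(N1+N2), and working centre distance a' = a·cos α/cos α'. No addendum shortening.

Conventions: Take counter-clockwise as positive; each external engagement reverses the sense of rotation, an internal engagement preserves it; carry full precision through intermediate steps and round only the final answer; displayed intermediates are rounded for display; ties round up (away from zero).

1.8667

topology: single-mesh involute geometry — m = 1.559, 50T/54T pair
base radii: r_b1 = 37.026010, r_b2 = 39.988091
tip radii: r_a1 = 40.534000, r_a2 = 43.652000
no profile shift: α' = α, a' = a
action lengths: √(r_a1²−r_b1²) = 16.494839, √(r_a2²−r_b2²) = 17.505704
base pitch p_b = π·m·cos α = 4.652826
CR = (16.494839 + 17.505704 − 81.068000·sin 18.19600°)/4.652826 = 1.866726
contact ratio ≈ 1.8667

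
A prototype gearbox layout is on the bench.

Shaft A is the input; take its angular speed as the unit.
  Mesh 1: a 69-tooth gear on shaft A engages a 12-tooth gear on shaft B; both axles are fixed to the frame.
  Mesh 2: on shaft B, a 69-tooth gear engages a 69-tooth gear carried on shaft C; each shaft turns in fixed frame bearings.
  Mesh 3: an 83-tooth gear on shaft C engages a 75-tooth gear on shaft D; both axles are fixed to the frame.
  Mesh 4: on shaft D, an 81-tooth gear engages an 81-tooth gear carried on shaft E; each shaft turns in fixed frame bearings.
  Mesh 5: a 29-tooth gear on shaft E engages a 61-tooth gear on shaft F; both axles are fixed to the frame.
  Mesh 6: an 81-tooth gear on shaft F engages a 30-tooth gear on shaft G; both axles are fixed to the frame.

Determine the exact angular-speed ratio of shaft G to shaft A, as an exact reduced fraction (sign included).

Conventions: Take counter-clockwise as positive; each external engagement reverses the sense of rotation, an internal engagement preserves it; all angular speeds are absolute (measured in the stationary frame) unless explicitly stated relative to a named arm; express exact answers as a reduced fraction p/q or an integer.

498249/61000

class = fixed-axis compound train [6 meshes; 6 ratios multiply, 6 sense flips]
mesh 1 [69T→12T]: running ratio 23/4, sense −
mesh 2 [69T→69T]: running ratio 23/4, sense +
mesh 3 [83T→75T]: running ratio 1909/300, sense −
mesh 4 [81T→81T]: running ratio 1909/300, sense +
mesh 5 [29T→61T]: running ratio 55361/18300, sense −
mesh 6 [81T→30T]: running ratio 498249/61000, sense +
ω_out/ω_in = 498249/61000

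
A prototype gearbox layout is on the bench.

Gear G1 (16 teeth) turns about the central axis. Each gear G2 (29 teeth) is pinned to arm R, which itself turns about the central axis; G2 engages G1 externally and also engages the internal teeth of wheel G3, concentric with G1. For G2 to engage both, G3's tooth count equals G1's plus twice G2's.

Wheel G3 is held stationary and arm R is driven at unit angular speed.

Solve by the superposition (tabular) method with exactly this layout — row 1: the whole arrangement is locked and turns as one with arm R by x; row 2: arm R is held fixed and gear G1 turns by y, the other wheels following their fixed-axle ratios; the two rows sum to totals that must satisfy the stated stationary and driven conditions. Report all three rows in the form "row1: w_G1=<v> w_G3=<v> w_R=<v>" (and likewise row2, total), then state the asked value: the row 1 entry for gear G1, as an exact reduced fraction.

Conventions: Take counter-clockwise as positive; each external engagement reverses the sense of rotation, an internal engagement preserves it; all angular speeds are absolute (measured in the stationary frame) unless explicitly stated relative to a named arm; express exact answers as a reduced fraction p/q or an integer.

row1: w_G1=1 w_G3=1 w_R=1
row2: w_G1=37/8 w_G3=-1 w_R=0
total: w_G1=45/8 w_G3=0 w_R=1
asked value: 1

recognized (axles ride arm R): planetary set, 16/29/74 teeth
row 1 — lock + rotate with arm: ω_sun = ω_ring = ω_arm = x
row 2: sun turns y, ring = −(16/74)·y, arm 0
boundary: total ω_ring = x − (16/74)·y = 0 and total ω_arm = x = 1  ⇒  y = 37/8, x = 1
row 2 ring = −(16/74)·37/8 = -1
totals (row 1 + row 2): sun 1 + 37/8 = 45/8, ring 1 + (-1) = 0, arm 1 + 0 = 1
asked cell (row1, sun) = 1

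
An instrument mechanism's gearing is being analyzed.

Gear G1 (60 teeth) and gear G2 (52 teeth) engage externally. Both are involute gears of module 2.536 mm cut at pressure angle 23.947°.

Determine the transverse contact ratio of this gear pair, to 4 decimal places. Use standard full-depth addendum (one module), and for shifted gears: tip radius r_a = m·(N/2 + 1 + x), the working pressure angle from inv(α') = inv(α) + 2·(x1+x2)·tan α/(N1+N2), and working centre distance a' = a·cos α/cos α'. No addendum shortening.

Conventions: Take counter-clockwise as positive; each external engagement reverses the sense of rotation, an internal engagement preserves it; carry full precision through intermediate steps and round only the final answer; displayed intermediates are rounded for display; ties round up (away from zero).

1.5872

single-mesh involute tooth geometry (60T engaging 52T at module 2.536)
base radii: r_b1 = 69.531133, r_b2 = 60.260315
tip radii: r_a1 = 78.616000, r_a2 = 68.472000
no profile shift: α' = α, a' = a
action lengths: √(r_a1²−r_b1²) = 36.686469, √(r_a2²−r_b2²) = 32.513215
base pitch p_b = π·m·cos α = 7.281283
CR = (36.686469 + 32.513215 − 142.016000·sin 23.94700°)/7.281283 = 1.587166
contact ratio ≈ 1.5872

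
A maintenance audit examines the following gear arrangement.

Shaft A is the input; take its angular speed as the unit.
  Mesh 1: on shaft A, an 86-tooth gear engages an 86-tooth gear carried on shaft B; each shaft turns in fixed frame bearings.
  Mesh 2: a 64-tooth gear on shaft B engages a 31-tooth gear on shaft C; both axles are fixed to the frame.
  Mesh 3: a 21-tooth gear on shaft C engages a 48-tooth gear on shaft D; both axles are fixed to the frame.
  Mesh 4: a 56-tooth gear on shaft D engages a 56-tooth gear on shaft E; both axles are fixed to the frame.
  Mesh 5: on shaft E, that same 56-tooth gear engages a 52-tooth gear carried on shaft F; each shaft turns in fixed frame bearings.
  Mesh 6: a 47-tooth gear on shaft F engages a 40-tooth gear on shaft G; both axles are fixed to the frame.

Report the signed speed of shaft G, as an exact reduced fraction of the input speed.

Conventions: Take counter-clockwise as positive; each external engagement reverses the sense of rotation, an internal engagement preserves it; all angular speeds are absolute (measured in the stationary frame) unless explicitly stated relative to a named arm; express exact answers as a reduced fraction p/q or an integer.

2303/2015

6-mesh fixed-axis compound train (all bearings frame-fixed)
mesh 1 [86T→86T]: |ω|/ω_in = 1×86/86 = 1, sense flips to −
mesh 2 [64T→31T]: |ω|/ω_in = 1×64/31 = 64/31, sense flips to +
mesh 3 [21T→48T]: |ω|/ω_in = (64/31)×21/48 = 28/31, sense flips to −
mesh 4 [56T→56T]: |ω|/ω_in = (28/31)×56/56 = 28/31, sense flips to +
mesh 5 [56T→52T]: |ω|/ω_in = (28/31)×56/52 = 392/403, sense flips to −
mesh 6 [47T→40T]: |ω|/ω_in = (392/403)×47/40 = 2303/2015, sense flips to +
signed output speed (× input speed) = 2303/2015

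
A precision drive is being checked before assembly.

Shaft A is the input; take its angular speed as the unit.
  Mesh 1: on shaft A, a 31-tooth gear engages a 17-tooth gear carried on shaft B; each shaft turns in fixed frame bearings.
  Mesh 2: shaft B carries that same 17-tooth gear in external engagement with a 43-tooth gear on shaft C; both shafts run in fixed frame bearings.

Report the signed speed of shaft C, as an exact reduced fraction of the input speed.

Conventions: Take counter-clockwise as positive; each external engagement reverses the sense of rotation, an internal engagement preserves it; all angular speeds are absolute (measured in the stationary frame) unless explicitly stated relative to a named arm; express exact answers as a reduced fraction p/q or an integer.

2-mesh fixed-axis compound train (all bearings frame-fixed)
mesh 1 [31T→17T]: |ω|/ω_in = 1×31/17 = 31/17, sense flips to −
mesh 2 [17T→43T]: |ω|/ω_in = (31/17)×17/43 = 31/43, sense flips to +
signed output speed (× input speed) = 31/43

31/43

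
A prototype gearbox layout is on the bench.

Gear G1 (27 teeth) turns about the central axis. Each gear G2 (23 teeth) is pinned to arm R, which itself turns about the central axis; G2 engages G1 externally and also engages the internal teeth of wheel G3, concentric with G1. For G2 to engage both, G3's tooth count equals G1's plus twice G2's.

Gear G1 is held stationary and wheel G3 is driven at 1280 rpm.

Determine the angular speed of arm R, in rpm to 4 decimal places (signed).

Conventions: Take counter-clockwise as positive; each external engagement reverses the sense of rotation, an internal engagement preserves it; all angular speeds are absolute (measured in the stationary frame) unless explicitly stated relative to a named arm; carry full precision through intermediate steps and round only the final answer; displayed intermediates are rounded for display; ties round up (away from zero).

recognized (axles ride arm R): planetary set, 27/23/73 teeth
normalise by the input: solve with ω_ring = 1, then scale by 1280 rpm
ring teeth: 27 + 2·23 = 73
27(ω_sun−ω_arm) = −73(ω_ring−ω_arm),  ω_sun = 0, ω_ring = 1
27(0−ω_arm) = −73(1−ω_arm)  ⇒  100·ω_arm = 73  ⇒  ω_arm = 73/100
scale: ω_arm = 73/100 × 1280 rpm = +934.4000 rpm

+934.4000 rpm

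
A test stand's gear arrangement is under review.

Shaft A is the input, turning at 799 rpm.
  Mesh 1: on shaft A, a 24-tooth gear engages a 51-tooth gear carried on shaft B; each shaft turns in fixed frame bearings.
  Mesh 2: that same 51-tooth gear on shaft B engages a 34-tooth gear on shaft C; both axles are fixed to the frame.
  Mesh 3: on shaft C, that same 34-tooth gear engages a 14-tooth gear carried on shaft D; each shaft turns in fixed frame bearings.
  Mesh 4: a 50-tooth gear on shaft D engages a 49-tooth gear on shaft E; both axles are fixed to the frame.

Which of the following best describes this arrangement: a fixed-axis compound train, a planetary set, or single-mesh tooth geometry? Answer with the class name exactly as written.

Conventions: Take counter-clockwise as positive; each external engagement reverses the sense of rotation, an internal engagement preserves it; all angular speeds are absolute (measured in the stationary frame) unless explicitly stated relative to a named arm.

topology: fixed-axis compound train — 4 meshes, A→E
classification: fixed-axis compound train

fixed-axis compound train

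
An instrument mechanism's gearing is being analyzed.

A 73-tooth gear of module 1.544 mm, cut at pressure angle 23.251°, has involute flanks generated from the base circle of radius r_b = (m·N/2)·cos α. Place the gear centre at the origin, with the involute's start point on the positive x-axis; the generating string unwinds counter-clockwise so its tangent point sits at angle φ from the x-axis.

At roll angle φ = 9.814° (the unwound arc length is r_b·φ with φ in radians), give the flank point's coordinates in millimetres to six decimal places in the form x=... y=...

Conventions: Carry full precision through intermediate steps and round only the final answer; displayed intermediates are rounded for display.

x=52.533022 y=0.086482

single-mesh involute tooth geometry (73T wheel at module 1.544)
pitch radius r_p = m·N/2 = 1.544·73/2 = 56.356000
base radius r_b = r_p·cos α = 56.356000·cos 23.251° = 51.779009
roll angle φ = 9.814° = 0.17128661 rad
x = r_b·(cos φ + φ·sin φ) = 52.533022
y = r_b·(sin φ − φ·cos φ) = 0.086482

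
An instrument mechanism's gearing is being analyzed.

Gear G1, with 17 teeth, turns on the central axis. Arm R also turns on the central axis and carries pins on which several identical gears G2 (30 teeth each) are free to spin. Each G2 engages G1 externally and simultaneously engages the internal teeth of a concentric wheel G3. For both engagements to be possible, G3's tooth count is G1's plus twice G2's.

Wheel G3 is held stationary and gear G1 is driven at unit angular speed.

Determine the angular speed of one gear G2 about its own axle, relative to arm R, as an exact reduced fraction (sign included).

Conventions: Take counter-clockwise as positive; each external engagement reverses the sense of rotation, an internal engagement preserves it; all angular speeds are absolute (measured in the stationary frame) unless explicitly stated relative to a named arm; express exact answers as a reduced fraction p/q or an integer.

planetary set (17T centre, 30T on arm, 77T internal) — Willis relation
ring teeth: 17 + 2·30 = 77
17(ω_sun−ω_arm) = −77(ω_ring−ω_arm),  ω_ring = 0, ω_sun = 1
17(1−ω_arm) = −77(0−ω_arm)  ⇒  94·ω_arm = 17  ⇒  ω_arm = 17/94
sun–planet mesh: 17·(1−17/94) = −30·(ω_p−ω_arm)  ⇒  ω_p−ω_arm = -1309/2820
exact speed ratio = -1309/2820

-1309/2820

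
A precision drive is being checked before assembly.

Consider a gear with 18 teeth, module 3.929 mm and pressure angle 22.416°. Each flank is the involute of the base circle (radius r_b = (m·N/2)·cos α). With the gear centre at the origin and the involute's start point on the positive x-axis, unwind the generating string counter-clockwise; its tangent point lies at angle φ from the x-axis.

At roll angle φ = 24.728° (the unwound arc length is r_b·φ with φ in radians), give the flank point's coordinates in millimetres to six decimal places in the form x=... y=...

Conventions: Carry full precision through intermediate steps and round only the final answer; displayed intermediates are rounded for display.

x=35.593229 y=0.859745

topology: single-mesh involute geometry — m = 3.929, N = 18
pitch radius r_p = m·N/2 = 3.929·18/2 = 35.361000
base radius r_b = r_p·cos α = 35.361000·cos 22.416° = 32.689108
roll angle φ = 24.728° = 0.43158502 rad
x = r_b·(cos φ + φ·sin φ) = 35.593229
y = r_b·(sin φ − φ·cos φ) = 0.859745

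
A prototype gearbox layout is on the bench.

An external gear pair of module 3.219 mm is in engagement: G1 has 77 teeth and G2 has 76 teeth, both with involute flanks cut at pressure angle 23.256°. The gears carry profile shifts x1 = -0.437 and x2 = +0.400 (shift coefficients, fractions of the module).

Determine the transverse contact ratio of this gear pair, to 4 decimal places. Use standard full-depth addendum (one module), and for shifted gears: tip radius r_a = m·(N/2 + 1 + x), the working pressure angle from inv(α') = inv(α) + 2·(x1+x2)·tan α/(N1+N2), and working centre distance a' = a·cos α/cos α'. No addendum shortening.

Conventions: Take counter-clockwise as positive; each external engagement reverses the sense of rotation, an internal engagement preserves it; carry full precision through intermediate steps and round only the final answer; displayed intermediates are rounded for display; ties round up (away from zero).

1.6372

class = single-mesh tooth geometry [involute pair 77T × 76T, m = 3.219]
base radii: r_b1 = 113.862049, r_b2 = 112.383321
tip radii: r_a1 = 125.743797, r_a2 = 126.828600
inv(α') = inv(23.256°) + 2·(-0.437+0.400)·tan α/(77+76) = 0.02365633  ⇒  α' = 23.19132°
a' = a·cos α / cos α' = 246.2535·cos 23.256°/cos 23.19132° = 246.134240
action lengths: √(r_a1²−r_b1²) = 53.356689, √(r_a2²−r_b2²) = 58.783355
base pitch p_b = π·m·cos α = 9.291121
CR = (53.356689 + 58.783355 − 246.134240·sin 23.19132°)/9.291121 = 1.637234
contact ratio ≈ 1.6372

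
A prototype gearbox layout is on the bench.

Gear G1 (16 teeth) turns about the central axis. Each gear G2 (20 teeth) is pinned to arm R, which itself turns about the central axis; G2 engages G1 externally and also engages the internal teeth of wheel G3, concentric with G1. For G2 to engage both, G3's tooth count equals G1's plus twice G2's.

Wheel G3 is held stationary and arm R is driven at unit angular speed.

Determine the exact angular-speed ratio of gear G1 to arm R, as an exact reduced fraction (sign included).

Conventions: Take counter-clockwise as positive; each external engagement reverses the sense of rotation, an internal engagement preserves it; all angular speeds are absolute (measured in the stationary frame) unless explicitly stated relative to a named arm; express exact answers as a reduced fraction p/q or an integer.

planetary set (16T centre, 20T on arm, 56T internal) — Willis relation
ring teeth: 16 + 2·20 = 56
16(ω_sun−ω_arm) = −56(ω_ring−ω_arm),  ω_ring = 0, ω_arm = 1
ω_sun = 1 − (56/16)(0−1) = 9/2
ω_out/ω_in = 9/2

9/2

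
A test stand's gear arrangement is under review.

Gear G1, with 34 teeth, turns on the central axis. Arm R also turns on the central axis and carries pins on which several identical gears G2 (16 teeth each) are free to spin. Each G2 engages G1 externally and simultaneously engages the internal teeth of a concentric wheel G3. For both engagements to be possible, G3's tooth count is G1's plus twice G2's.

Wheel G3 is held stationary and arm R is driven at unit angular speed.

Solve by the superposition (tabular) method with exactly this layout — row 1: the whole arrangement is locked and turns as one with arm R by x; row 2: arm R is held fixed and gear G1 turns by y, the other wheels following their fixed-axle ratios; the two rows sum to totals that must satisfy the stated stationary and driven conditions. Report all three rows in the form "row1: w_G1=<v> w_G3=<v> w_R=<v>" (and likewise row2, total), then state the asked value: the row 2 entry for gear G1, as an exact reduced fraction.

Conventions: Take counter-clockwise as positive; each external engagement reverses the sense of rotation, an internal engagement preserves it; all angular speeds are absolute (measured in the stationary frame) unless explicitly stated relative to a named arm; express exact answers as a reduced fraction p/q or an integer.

row1: w_G1=1 w_G3=1 w_R=1
row2: w_G1=33/17 w_G3=-1 w_R=0
total: w_G1=50/17 w_G3=0 w_R=1
asked value: 33/17

topology: planetary set — G1 34T / G2 16T / G3 66T, arm = carrier (Willis)
row 1 (train locked, turned with arm): all members turn x
row 2: sun turns y, ring = −(34/66)·y, arm 0
boundary: total ω_ring = x − (34/66)·y = 0 and total ω_arm = x = 1  ⇒  y = 33/17, x = 1
row 2 ring = −(34/66)·33/17 = -1
totals (row 1 + row 2): sun 1 + 33/17 = 50/17, ring 1 + (-1) = 0, arm 1 + 0 = 1
asked cell (row2, sun) = 33/17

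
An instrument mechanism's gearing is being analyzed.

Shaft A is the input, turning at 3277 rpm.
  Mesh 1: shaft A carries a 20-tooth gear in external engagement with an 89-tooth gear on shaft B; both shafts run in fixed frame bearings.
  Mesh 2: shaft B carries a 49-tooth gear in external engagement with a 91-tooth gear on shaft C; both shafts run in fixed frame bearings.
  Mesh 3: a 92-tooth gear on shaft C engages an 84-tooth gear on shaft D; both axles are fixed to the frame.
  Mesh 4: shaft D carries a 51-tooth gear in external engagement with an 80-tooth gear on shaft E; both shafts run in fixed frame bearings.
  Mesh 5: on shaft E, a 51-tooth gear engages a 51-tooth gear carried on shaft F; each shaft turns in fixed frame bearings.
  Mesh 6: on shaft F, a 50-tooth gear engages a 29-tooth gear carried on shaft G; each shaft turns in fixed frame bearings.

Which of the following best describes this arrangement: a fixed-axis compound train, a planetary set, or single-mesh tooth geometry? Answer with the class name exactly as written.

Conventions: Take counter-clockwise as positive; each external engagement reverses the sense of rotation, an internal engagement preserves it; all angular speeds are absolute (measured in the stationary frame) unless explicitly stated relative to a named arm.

6-mesh fixed-axis compound train (all bearings frame-fixed)
classification: fixed-axis compound train

fixed-axis compound train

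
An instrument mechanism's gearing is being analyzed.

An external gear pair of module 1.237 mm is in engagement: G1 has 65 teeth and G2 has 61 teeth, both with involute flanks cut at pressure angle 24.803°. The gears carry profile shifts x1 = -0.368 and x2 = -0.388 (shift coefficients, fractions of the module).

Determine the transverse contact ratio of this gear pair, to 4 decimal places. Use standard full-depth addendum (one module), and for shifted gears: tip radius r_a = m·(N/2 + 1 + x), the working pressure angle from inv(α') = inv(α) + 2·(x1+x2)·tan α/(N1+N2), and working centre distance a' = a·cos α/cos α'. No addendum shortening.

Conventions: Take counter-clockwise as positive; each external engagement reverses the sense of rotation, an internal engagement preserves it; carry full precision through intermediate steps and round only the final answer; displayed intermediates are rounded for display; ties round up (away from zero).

1.6683

recognized (one external pair, fixed centres): single-mesh tooth geometry, m = 1.237, N1 = 65, N2 = 61
base radii: r_b1 = 36.494041, r_b2 = 34.248254
tip radii: r_a1 = 40.984284, r_a2 = 38.485544
inv(α') = inv(24.803°) + 2·(-0.368-0.388)·tan α/(65+61) = 0.02368885  ⇒  α' = 23.20146°
a' = a·cos α / cos α' = 77.9310·cos 24.803°/cos 23.20146° = 76.966978
action lengths: √(r_a1²−r_b1²) = 18.651984, √(r_a2²−r_b2²) = 17.555461
base pitch p_b = π·m·cos α = 3.527674
CR = (18.651984 + 17.555461 − 76.966978·sin 23.20146°)/3.527674 = 1.668272
contact ratio ≈ 1.6683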